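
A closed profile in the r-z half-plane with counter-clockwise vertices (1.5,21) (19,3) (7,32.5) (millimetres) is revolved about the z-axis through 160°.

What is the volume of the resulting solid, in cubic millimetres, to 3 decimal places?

Profile (r,z), 3 vertices: (1.5,21) (19,3) (7,32.5)
edge 0: (1.5,21)→(19,3)  cross = 1.5·3 − 19·21 = -394.5000; (r_i+r_j)·cross = 20.5·-394.5000 = -8087.2500
edge 1: (19,3)→(7,32.5)  cross = 19·32.5 − 7·3 = 596.5000; (r_i+r_j)·cross = 26·596.5000 = 15509.0000
edge 2: (7,32.5)→(1.5,21)  cross = 7·21 − 1.5·32.5 = 98.2500; (r_i+r_j)·cross = 8.5·98.2500 = 835.1250
Σcross = 300.2500 → A = |Σcross|/2 = 150.1250 mm²
Σ(r_i+r_j)·cross = 8256.8750 → first moment M = |Σ|/6 = 1376.1458
R_c = M/A = 1376.1458/150.1250 = 9.1667 mm
θ = 160° = 2.792527 rad
V = θ·R_c·A = 2.792527·9.1667·150.1250 = 3842.924 mm³

Volume = 3842.924 mm³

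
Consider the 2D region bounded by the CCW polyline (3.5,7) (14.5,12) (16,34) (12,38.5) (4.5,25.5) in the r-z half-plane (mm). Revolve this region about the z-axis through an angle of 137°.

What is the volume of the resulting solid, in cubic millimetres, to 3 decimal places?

Profile (r,z), 5 vertices: (3.5,7) (14.5,12) (16,34) (12,38.5) (4.5,25.5)
edge 0: (3.5,7)→(14.5,12)  cross = 3.5·12 − 14.5·7 = -59.5000; (r_i+r_j)·cross = 18·-59.5000 = -1071.0000
edge 1: (14.5,12)→(16,34)  cross = 14.5·34 − 16·12 = 301.0000; (r_i+r_j)·cross = 30.5·301.0000 = 9180.5000
edge 2: (16,34)→(12,38.5)  cross = 16·38.5 − 12·34 = 208.0000; (r_i+r_j)·cross = 28·208.0000 = 5824.0000
edge 3: (12,38.5)→(4.5,25.5)  cross = 12·25.5 − 4.5·38.5 = 132.7500; (r_i+r_j)·cross = 16.5·132.7500 = 2190.3750
edge 4: (4.5,25.5)→(3.5,7)  cross = 4.5·7 − 3.5·25.5 = -57.7500; (r_i+r_j)·cross = 8·-57.7500 = -462.0000
Σcross = 524.5000 → A = |Σcross|/2 = 262.2500 mm²
Σ(r_i+r_j)·cross = 15661.8750 → first moment M = |Σ|/6 = 2610.3125
R_c = M/A = 2610.3125/262.2500 = 9.9535 mm
θ = 137° = 2.391101 rad
V = θ·R_c·A = 2.391101·9.9535·262.2500 = 6241.521 mm³

Volume = 6241.521 mm³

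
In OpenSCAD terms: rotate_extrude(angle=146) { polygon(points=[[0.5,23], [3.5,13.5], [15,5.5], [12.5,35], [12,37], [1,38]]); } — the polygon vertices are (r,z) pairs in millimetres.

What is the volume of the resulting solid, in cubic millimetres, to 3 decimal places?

Profile (r,z), 6 vertices: (0.5,23) (3.5,13.5) (15,5.5) (12.5,35) (12,37) (1,38)
edge 0: (0.5,23)→(3.5,13.5)  cross = 0.5·13.5 − 3.5·23 = -73.7500; (r_i+r_j)·cross = 4·-73.7500 = -295.0000
edge 1: (3.5,13.5)→(15,5.5)  cross = 3.5·5.5 − 15·13.5 = -183.2500; (r_i+r_j)·cross = 18.5·-183.2500 = -3390.1250
edge 2: (15,5.5)→(12.5,35)  cross = 15·35 − 12.5·5.5 = 456.2500; (r_i+r_j)·cross = 27.5·456.2500 = 12546.8750
edge 3: (12.5,35)→(12,37)  cross = 12.5·37 − 12·35 = 42.5000; (r_i+r_j)·cross = 24.5·42.5000 = 1041.2500
edge 4: (12,37)→(1,38)  cross = 12·38 − 1·37 = 419.0000; (r_i+r_j)·cross = 13·419.0000 = 5447.0000
edge 5: (1,38)→(0.5,23)  cross = 1·23 − 0.5·38 = 4.0000; (r_i+r_j)·cross = 1.5·4.0000 = 6.0000
Σcross = 664.7500 → A = |Σcross|/2 = 332.3750 mm²
Σ(r_i+r_j)·cross = 15356.0000 → first moment M = |Σ|/6 = 2559.3333
R_c = M/A = 2559.3333/332.3750 = 7.7001 mm
θ = 146° = 2.548181 rad
V = θ·R_c·A = 2.548181·7.7001·332.3750 = 6521.644 mm³

Volume = 6521.644 mm³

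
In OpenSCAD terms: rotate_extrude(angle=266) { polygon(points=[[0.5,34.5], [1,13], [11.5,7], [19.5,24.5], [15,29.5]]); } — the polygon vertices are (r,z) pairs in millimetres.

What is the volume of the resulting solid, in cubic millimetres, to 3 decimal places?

Profile (r,z), 5 vertices: (0.5,34.5) (1,13) (11.5,7) (19.5,24.5) (15,29.5)
edge 0: (0.5,34.5)→(1,13)  cross = 0.5·13 − 1·34.5 = -28.0000; (r_i+r_j)·cross = 1.5·-28.0000 = -42.0000
edge 1: (1,13)→(11.5,7)  cross = 1·7 − 11.5·13 = -142.5000; (r_i+r_j)·cross = 12.5·-142.5000 = -1781.2500
edge 2: (11.5,7)→(19.5,24.5)  cross = 11.5·24.5 − 19.5·7 = 145.2500; (r_i+r_j)·cross = 31·145.2500 = 4502.7500
edge 3: (19.5,24.5)→(15,29.5)  cross = 19.5·29.5 − 15·24.5 = 207.7500; (r_i+r_j)·cross = 34.5·207.7500 = 7167.3750
edge 4: (15,29.5)→(0.5,34.5)  cross = 15·34.5 − 0.5·29.5 = 502.7500; (r_i+r_j)·cross = 15.5·502.7500 = 7792.6250
Σcross = 685.2500 → A = |Σcross|/2 = 342.6250 mm²
Σ(r_i+r_j)·cross = 17639.5000 → first moment M = |Σ|/6 = 2939.9167
R_c = M/A = 2939.9167/342.6250 = 8.5806 mm
θ = 266° = 4.642576 rad
V = θ·R_c·A = 4.642576·8.5806·342.6250 = 13648.786 mm³

Volume = 13648.786 mm³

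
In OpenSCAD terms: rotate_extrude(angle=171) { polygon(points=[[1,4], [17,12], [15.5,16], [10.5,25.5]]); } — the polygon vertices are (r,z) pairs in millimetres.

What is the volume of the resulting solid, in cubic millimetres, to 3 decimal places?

Volume = 3922.272 mm³

Profile (r,z), 4 vertices: (1,4) (17,12) (15.5,16) (10.5,25.5)
edge 0: (1,4)→(17,12)  cross = 1·12 − 17·4 = -56.0000; (r_i+r_j)·cross = 18·-56.0000 = -1008.0000
edge 1: (17,12)→(15.5,16)  cross = 17·16 − 15.5·12 = 86.0000; (r_i+r_j)·cross = 32.5·86.0000 = 2795.0000
edge 2: (15.5,16)→(10.5,25.5)  cross = 15.5·25.5 − 10.5·16 = 227.2500; (r_i+r_j)·cross = 26·227.2500 = 5908.5000
edge 3: (10.5,25.5)→(1,4)  cross = 10.5·4 − 1·25.5 = 16.5000; (r_i+r_j)·cross = 11.5·16.5000 = 189.7500
Σcross = 273.7500 → A = |Σcross|/2 = 136.8750 mm²
Σ(r_i+r_j)·cross = 7885.2500 → first moment M = |Σ|/6 = 1314.2083
R_c = M/A = 1314.2083/136.8750 = 9.6015 mm
θ = 171° = 2.984513 rad
V = θ·R_c·A = 2.984513·9.6015·136.8750 = 3922.272 mm³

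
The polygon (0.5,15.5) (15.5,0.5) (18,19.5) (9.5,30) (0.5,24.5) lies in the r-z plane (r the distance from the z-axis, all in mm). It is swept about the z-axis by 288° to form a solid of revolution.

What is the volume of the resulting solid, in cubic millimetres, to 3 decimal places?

Volume = 15006.341 mm³

Profile (r,z), 5 vertices: (0.5,15.5) (15.5,0.5) (18,19.5) (9.5,30) (0.5,24.5)
edge 0: (0.5,15.5)→(15.5,0.5)  cross = 0.5·0.5 − 15.5·15.5 = -240.0000; (r_i+r_j)·cross = 16·-240.0000 = -3840.0000
edge 1: (15.5,0.5)→(18,19.5)  cross = 15.5·19.5 − 18·0.5 = 293.2500; (r_i+r_j)·cross = 33.5·293.2500 = 9823.8750
edge 2: (18,19.5)→(9.5,30)  cross = 18·30 − 9.5·19.5 = 354.7500; (r_i+r_j)·cross = 27.5·354.7500 = 9755.6250
edge 3: (9.5,30)→(0.5,24.5)  cross = 9.5·24.5 − 0.5·30 = 217.7500; (r_i+r_j)·cross = 10·217.7500 = 2177.5000
edge 4: (0.5,24.5)→(0.5,15.5)  cross = 0.5·15.5 − 0.5·24.5 = -4.5000; (r_i+r_j)·cross = 1·-4.5000 = -4.5000
Σcross = 621.2500 → A = |Σcross|/2 = 310.6250 mm²
Σ(r_i+r_j)·cross = 17912.5000 → first moment M = |Σ|/6 = 2985.4167
R_c = M/A = 2985.4167/310.6250 = 9.6110 mm
θ = 288° = 5.026548 rad
V = θ·R_c·A = 5.026548·9.6110·310.6250 = 15006.341 mm³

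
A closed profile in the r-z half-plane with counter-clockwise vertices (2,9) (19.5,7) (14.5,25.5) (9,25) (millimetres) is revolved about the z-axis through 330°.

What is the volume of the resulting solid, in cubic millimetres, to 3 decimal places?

Profile (r,z), 4 vertices: (2,9) (19.5,7) (14.5,25.5) (9,25)
edge 0: (2,9)→(19.5,7)  cross = 2·7 − 19.5·9 = -161.5000; (r_i+r_j)·cross = 21.5·-161.5000 = -3472.2500
edge 1: (19.5,7)→(14.5,25.5)  cross = 19.5·25.5 − 14.5·7 = 395.7500; (r_i+r_j)·cross = 34·395.7500 = 13455.5000
edge 2: (14.5,25.5)→(9,25)  cross = 14.5·25 − 9·25.5 = 133.0000; (r_i+r_j)·cross = 23.5·133.0000 = 3125.5000
edge 3: (9,25)→(2,9)  cross = 9·9 − 2·25 = 31.0000; (r_i+r_j)·cross = 11·31.0000 = 341.0000
Σcross = 398.2500 → A = |Σcross|/2 = 199.1250 mm²
Σ(r_i+r_j)·cross = 13449.7500 → first moment M = |Σ|/6 = 2241.6250
R_c = M/A = 2241.6250/199.1250 = 11.2574 mm
θ = 330° = 5.759587 rad
V = θ·R_c·A = 5.759587·11.2574·199.1250 = 12910.833 mm³

Volume = 12910.833 mm³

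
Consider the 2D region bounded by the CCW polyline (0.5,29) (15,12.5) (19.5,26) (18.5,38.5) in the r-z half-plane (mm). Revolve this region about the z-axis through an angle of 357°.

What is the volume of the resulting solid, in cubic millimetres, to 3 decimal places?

Profile (r,z), 4 vertices: (0.5,29) (15,12.5) (19.5,26) (18.5,38.5)
edge 0: (0.5,29)→(15,12.5)  cross = 0.5·12.5 − 15·29 = -428.7500; (r_i+r_j)·cross = 15.5·-428.7500 = -6645.6250
edge 1: (15,12.5)→(19.5,26)  cross = 15·26 − 19.5·12.5 = 146.2500; (r_i+r_j)·cross = 34.5·146.2500 = 5045.6250
edge 2: (19.5,26)→(18.5,38.5)  cross = 19.5·38.5 − 18.5·26 = 269.7500; (r_i+r_j)·cross = 38·269.7500 = 10250.5000
edge 3: (18.5,38.5)→(0.5,29)  cross = 18.5·29 − 0.5·38.5 = 517.2500; (r_i+r_j)·cross = 19·517.2500 = 9827.7500
Σcross = 504.5000 → A = |Σcross|/2 = 252.2500 mm²
Σ(r_i+r_j)·cross = 18478.2500 → first moment M = |Σ|/6 = 3079.7083
R_c = M/A = 3079.7083/252.2500 = 12.2090 mm
θ = 357° = 6.230825 rad
V = θ·R_c·A = 6.230825·12.2090·252.2500 = 19189.125 mm³

Volume = 19189.125 mm³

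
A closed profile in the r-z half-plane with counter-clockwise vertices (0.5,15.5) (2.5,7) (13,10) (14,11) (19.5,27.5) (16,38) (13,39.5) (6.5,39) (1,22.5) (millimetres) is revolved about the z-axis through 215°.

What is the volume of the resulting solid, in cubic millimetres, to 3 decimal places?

Volume = 15661.587 mm³

Profile (r,z), 9 vertices: (0.5,15.5) (2.5,7) (13,10) (14,11) (19.5,27.5) (16,38) (13,39.5) (6.5,39) (1,22.5)
edge 0: (0.5,15.5)→(2.5,7)  cross = 0.5·7 − 2.5·15.5 = -35.2500; (r_i+r_j)·cross = 3·-35.2500 = -105.7500
edge 1: (2.5,7)→(13,10)  cross = 2.5·10 − 13·7 = -66.0000; (r_i+r_j)·cross = 15.5·-66.0000 = -1023.0000
edge 2: (13,10)→(14,11)  cross = 13·11 − 14·10 = 3.0000; (r_i+r_j)·cross = 27·3.0000 = 81.0000
edge 3: (14,11)→(19.5,27.5)  cross = 14·27.5 − 19.5·11 = 170.5000; (r_i+r_j)·cross = 33.5·170.5000 = 5711.7500
edge 4: (19.5,27.5)→(16,38)  cross = 19.5·38 − 16·27.5 = 301.0000; (r_i+r_j)·cross = 35.5·301.0000 = 10685.5000
edge 5: (16,38)→(13,39.5)  cross = 16·39.5 − 13·38 = 138.0000; (r_i+r_j)·cross = 29·138.0000 = 4002.0000
edge 6: (13,39.5)→(6.5,39)  cross = 13·39 − 6.5·39.5 = 250.2500; (r_i+r_j)·cross = 19.5·250.2500 = 4879.8750
edge 7: (6.5,39)→(1,22.5)  cross = 6.5·22.5 − 1·39 = 107.2500; (r_i+r_j)·cross = 7.5·107.2500 = 804.3750
edge 8: (1,22.5)→(0.5,15.5)  cross = 1·15.5 − 0.5·22.5 = 4.2500; (r_i+r_j)·cross = 1.5·4.2500 = 6.3750
Σcross = 873.0000 → A = |Σcross|/2 = 436.5000 mm²
Σ(r_i+r_j)·cross = 25042.1250 → first moment M = |Σ|/6 = 4173.6875
R_c = M/A = 4173.6875/436.5000 = 9.5617 mm
θ = 215° = 3.752458 rad
V = θ·R_c·A = 3.752458·9.5617·436.5000 = 15661.587 mm³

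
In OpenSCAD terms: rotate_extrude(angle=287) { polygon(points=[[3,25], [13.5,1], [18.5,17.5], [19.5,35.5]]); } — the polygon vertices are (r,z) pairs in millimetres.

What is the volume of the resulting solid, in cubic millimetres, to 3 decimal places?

Volume = 18375.239 mm³

Profile (r,z), 4 vertices: (3,25) (13.5,1) (18.5,17.5) (19.5,35.5)
edge 0: (3,25)→(13.5,1)  cross = 3·1 − 13.5·25 = -334.5000; (r_i+r_j)·cross = 16.5·-334.5000 = -5519.2500
edge 1: (13.5,1)→(18.5,17.5)  cross = 13.5·17.5 − 18.5·1 = 217.7500; (r_i+r_j)·cross = 32·217.7500 = 6968.0000
edge 2: (18.5,17.5)→(19.5,35.5)  cross = 18.5·35.5 − 19.5·17.5 = 315.5000; (r_i+r_j)·cross = 38·315.5000 = 11989.0000
edge 3: (19.5,35.5)→(3,25)  cross = 19.5·25 − 3·35.5 = 381.0000; (r_i+r_j)·cross = 22.5·381.0000 = 8572.5000
Σcross = 579.7500 → A = |Σcross|/2 = 289.8750 mm²
Σ(r_i+r_j)·cross = 22010.2500 → first moment M = |Σ|/6 = 3668.3750
R_c = M/A = 3668.3750/289.8750 = 12.6550 mm
θ = 287° = 5.009095 rad
V = θ·R_c·A = 5.009095·12.6550·289.8750 = 18375.239 mm³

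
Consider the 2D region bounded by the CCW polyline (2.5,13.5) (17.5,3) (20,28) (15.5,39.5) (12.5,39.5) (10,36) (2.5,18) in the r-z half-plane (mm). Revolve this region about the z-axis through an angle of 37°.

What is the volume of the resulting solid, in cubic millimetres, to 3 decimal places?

Profile (r,z), 7 vertices: (2.5,13.5) (17.5,3) (20,28) (15.5,39.5) (12.5,39.5) (10,36) (2.5,18)
edge 0: (2.5,13.5)→(17.5,3)  cross = 2.5·3 − 17.5·13.5 = -228.7500; (r_i+r_j)·cross = 20·-228.7500 = -4575.0000
edge 1: (17.5,3)→(20,28)  cross = 17.5·28 − 20·3 = 430.0000; (r_i+r_j)·cross = 37.5·430.0000 = 16125.0000
edge 2: (20,28)→(15.5,39.5)  cross = 20·39.5 − 15.5·28 = 356.0000; (r_i+r_j)·cross = 35.5·356.0000 = 12638.0000
edge 3: (15.5,39.5)→(12.5,39.5)  cross = 15.5·39.5 − 12.5·39.5 = 118.5000; (r_i+r_j)·cross = 28·118.5000 = 3318.0000
edge 4: (12.5,39.5)→(10,36)  cross = 12.5·36 − 10·39.5 = 55.0000; (r_i+r_j)·cross = 22.5·55.0000 = 1237.5000
edge 5: (10,36)→(2.5,18)  cross = 10·18 − 2.5·36 = 90.0000; (r_i+r_j)·cross = 12.5·90.0000 = 1125.0000
edge 6: (2.5,18)→(2.5,13.5)  cross = 2.5·13.5 − 2.5·18 = -11.2500; (r_i+r_j)·cross = 5·-11.2500 = -56.2500
Σcross = 809.5000 → A = |Σcross|/2 = 404.7500 mm²
Σ(r_i+r_j)·cross = 29812.2500 → first moment M = |Σ|/6 = 4968.7083
R_c = M/A = 4968.7083/404.7500 = 12.2760 mm
θ = 37° = 0.645772 rad
V = θ·R_c·A = 0.645772·12.2760·404.7500 = 3208.652 mm³

Volume = 3208.652 mm³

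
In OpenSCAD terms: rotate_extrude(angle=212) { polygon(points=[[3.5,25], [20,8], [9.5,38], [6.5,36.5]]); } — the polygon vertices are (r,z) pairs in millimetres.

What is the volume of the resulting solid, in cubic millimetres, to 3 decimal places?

Profile (r,z), 4 vertices: (3.5,25) (20,8) (9.5,38) (6.5,36.5)
edge 0: (3.5,25)→(20,8)  cross = 3.5·8 − 20·25 = -472.0000; (r_i+r_j)·cross = 23.5·-472.0000 = -11092.0000
edge 1: (20,8)→(9.5,38)  cross = 20·38 − 9.5·8 = 684.0000; (r_i+r_j)·cross = 29.5·684.0000 = 20178.0000
edge 2: (9.5,38)→(6.5,36.5)  cross = 9.5·36.5 − 6.5·38 = 99.7500; (r_i+r_j)·cross = 16·99.7500 = 1596.0000
edge 3: (6.5,36.5)→(3.5,25)  cross = 6.5·25 − 3.5·36.5 = 34.7500; (r_i+r_j)·cross = 10·34.7500 = 347.5000
Σcross = 346.5000 → A = |Σcross|/2 = 173.2500 mm²
Σ(r_i+r_j)·cross = 11029.5000 → first moment M = |Σ|/6 = 1838.2500
R_c = M/A = 1838.2500/173.2500 = 10.6104 mm
θ = 212° = 3.700098 rad
V = θ·R_c·A = 3.700098·10.6104·173.2500 = 6801.705 mm³

Volume = 6801.705 mm³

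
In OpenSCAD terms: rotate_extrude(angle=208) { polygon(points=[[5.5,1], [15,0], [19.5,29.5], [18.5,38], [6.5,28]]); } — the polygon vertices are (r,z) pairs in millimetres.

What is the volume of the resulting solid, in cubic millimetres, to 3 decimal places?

Volume = 16568.166 mm³

Profile (r,z), 5 vertices: (5.5,1) (15,0) (19.5,29.5) (18.5,38) (6.5,28)
edge 0: (5.5,1)→(15,0)  cross = 5.5·0 − 15·1 = -15.0000; (r_i+r_j)·cross = 20.5·-15.0000 = -307.5000
edge 1: (15,0)→(19.5,29.5)  cross = 15·29.5 − 19.5·0 = 442.5000; (r_i+r_j)·cross = 34.5·442.5000 = 15266.2500
edge 2: (19.5,29.5)→(18.5,38)  cross = 19.5·38 − 18.5·29.5 = 195.2500; (r_i+r_j)·cross = 38·195.2500 = 7419.5000
edge 3: (18.5,38)→(6.5,28)  cross = 18.5·28 − 6.5·38 = 271.0000; (r_i+r_j)·cross = 25·271.0000 = 6775.0000
edge 4: (6.5,28)→(5.5,1)  cross = 6.5·1 − 5.5·28 = -147.5000; (r_i+r_j)·cross = 12·-147.5000 = -1770.0000
Σcross = 746.2500 → A = |Σcross|/2 = 373.1250 mm²
Σ(r_i+r_j)·cross = 27383.2500 → first moment M = |Σ|/6 = 4563.8750
R_c = M/A = 4563.8750/373.1250 = 12.2315 mm
θ = 208° = 3.630285 rad
V = θ·R_c·A = 3.630285·12.2315·373.1250 = 16568.166 mm³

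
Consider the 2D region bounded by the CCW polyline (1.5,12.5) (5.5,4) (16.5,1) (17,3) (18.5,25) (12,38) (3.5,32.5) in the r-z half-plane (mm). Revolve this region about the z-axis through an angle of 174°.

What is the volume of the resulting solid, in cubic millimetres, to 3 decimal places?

Profile (r,z), 7 vertices: (1.5,12.5) (5.5,4) (16.5,1) (17,3) (18.5,25) (12,38) (3.5,32.5)
edge 0: (1.5,12.5)→(5.5,4)  cross = 1.5·4 − 5.5·12.5 = -62.7500; (r_i+r_j)·cross = 7·-62.7500 = -439.2500
edge 1: (5.5,4)→(16.5,1)  cross = 5.5·1 − 16.5·4 = -60.5000; (r_i+r_j)·cross = 22·-60.5000 = -1331.0000
edge 2: (16.5,1)→(17,3)  cross = 16.5·3 − 17·1 = 32.5000; (r_i+r_j)·cross = 33.5·32.5000 = 1088.7500
edge 3: (17,3)→(18.5,25)  cross = 17·25 − 18.5·3 = 369.5000; (r_i+r_j)·cross = 35.5·369.5000 = 13117.2500
edge 4: (18.5,25)→(12,38)  cross = 18.5·38 − 12·25 = 403.0000; (r_i+r_j)·cross = 30.5·403.0000 = 12291.5000
edge 5: (12,38)→(3.5,32.5)  cross = 12·32.5 − 3.5·38 = 257.0000; (r_i+r_j)·cross = 15.5·257.0000 = 3983.5000
edge 6: (3.5,32.5)→(1.5,12.5)  cross = 3.5·12.5 − 1.5·32.5 = -5.0000; (r_i+r_j)·cross = 5·-5.0000 = -25.0000
Σcross = 933.7500 → A = |Σcross|/2 = 466.8750 mm²
Σ(r_i+r_j)·cross = 28685.7500 → first moment M = |Σ|/6 = 4780.9583
R_c = M/A = 4780.9583/466.8750 = 10.2403 mm
θ = 174° = 3.036873 rad
V = θ·R_c·A = 3.036873·10.2403·466.8750 = 14519.163 mm³

Volume = 14519.163 mm³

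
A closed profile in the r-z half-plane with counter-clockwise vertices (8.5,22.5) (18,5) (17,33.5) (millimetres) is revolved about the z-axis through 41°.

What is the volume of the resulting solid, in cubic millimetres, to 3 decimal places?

Profile (r,z), 3 vertices: (8.5,22.5) (18,5) (17,33.5)
edge 0: (8.5,22.5)→(18,5)  cross = 8.5·5 − 18·22.5 = -362.5000; (r_i+r_j)·cross = 26.5·-362.5000 = -9606.2500
edge 1: (18,5)→(17,33.5)  cross = 18·33.5 − 17·5 = 518.0000; (r_i+r_j)·cross = 35·518.0000 = 18130.0000
edge 2: (17,33.5)→(8.5,22.5)  cross = 17·22.5 − 8.5·33.5 = 97.7500; (r_i+r_j)·cross = 25.5·97.7500 = 2492.6250
Σcross = 253.2500 → A = |Σcross|/2 = 126.6250 mm²
Σ(r_i+r_j)·cross = 11016.3750 → first moment M = |Σ|/6 = 1836.0625
R_c = M/A = 1836.0625/126.6250 = 14.5000 mm
θ = 41° = 0.715585 rad
V = θ·R_c·A = 0.715585·14.5000·126.6250 = 1313.859 mm³

Volume = 1313.859 mm³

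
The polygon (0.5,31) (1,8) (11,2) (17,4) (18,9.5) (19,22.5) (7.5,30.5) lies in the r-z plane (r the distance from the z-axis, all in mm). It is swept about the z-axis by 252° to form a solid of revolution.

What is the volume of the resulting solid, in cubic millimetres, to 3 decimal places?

Volume = 17057.343 mm³

Profile (r,z), 7 vertices: (0.5,31) (1,8) (11,2) (17,4) (18,9.5) (19,22.5) (7.5,30.5)
edge 0: (0.5,31)→(1,8)  cross = 0.5·8 − 1·31 = -27.0000; (r_i+r_j)·cross = 1.5·-27.0000 = -40.5000
edge 1: (1,8)→(11,2)  cross = 1·2 − 11·8 = -86.0000; (r_i+r_j)·cross = 12·-86.0000 = -1032.0000
edge 2: (11,2)→(17,4)  cross = 11·4 − 17·2 = 10.0000; (r_i+r_j)·cross = 28·10.0000 = 280.0000
edge 3: (17,4)→(18,9.5)  cross = 17·9.5 − 18·4 = 89.5000; (r_i+r_j)·cross = 35·89.5000 = 3132.5000
edge 4: (18,9.5)→(19,22.5)  cross = 18·22.5 − 19·9.5 = 224.5000; (r_i+r_j)·cross = 37·224.5000 = 8306.5000
edge 5: (19,22.5)→(7.5,30.5)  cross = 19·30.5 − 7.5·22.5 = 410.7500; (r_i+r_j)·cross = 26.5·410.7500 = 10884.8750
edge 6: (7.5,30.5)→(0.5,31)  cross = 7.5·31 − 0.5·30.5 = 217.2500; (r_i+r_j)·cross = 8·217.2500 = 1738.0000
Σcross = 839.0000 → A = |Σcross|/2 = 419.5000 mm²
Σ(r_i+r_j)·cross = 23269.3750 → first moment M = |Σ|/6 = 3878.2292
R_c = M/A = 3878.2292/419.5000 = 9.2449 mm
θ = 252° = 4.398230 rad
V = θ·R_c·A = 4.398230·9.2449·419.5000 = 17057.343 mm³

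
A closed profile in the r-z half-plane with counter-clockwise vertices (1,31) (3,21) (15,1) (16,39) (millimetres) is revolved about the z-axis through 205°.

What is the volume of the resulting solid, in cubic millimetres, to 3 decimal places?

Volume = 11630.641 mm³

Profile (r,z), 4 vertices: (1,31) (3,21) (15,1) (16,39)
edge 0: (1,31)→(3,21)  cross = 1·21 − 3·31 = -72.0000; (r_i+r_j)·cross = 4·-72.0000 = -288.0000
edge 1: (3,21)→(15,1)  cross = 3·1 − 15·21 = -312.0000; (r_i+r_j)·cross = 18·-312.0000 = -5616.0000
edge 2: (15,1)→(16,39)  cross = 15·39 − 16·1 = 569.0000; (r_i+r_j)·cross = 31·569.0000 = 17639.0000
edge 3: (16,39)→(1,31)  cross = 16·31 − 1·39 = 457.0000; (r_i+r_j)·cross = 17·457.0000 = 7769.0000
Σcross = 642.0000 → A = |Σcross|/2 = 321.0000 mm²
Σ(r_i+r_j)·cross = 19504.0000 → first moment M = |Σ|/6 = 3250.6667
R_c = M/A = 3250.6667/321.0000 = 10.1267 mm
θ = 205° = 3.577925 rad
V = θ·R_c·A = 3.577925·10.1267·321.0000 = 11630.641 mm³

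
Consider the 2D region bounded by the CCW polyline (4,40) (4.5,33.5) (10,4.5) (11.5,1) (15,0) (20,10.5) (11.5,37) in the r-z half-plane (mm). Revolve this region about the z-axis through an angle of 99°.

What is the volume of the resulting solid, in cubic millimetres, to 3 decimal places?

Volume = 6797.716 mm³

Profile (r,z), 7 vertices: (4,40) (4.5,33.5) (10,4.5) (11.5,1) (15,0) (20,10.5) (11.5,37)
edge 0: (4,40)→(4.5,33.5)  cross = 4·33.5 − 4.5·40 = -46.0000; (r_i+r_j)·cross = 8.5·-46.0000 = -391.0000
edge 1: (4.5,33.5)→(10,4.5)  cross = 4.5·4.5 − 10·33.5 = -314.7500; (r_i+r_j)·cross = 14.5·-314.7500 = -4563.8750
edge 2: (10,4.5)→(11.5,1)  cross = 10·1 − 11.5·4.5 = -41.7500; (r_i+r_j)·cross = 21.5·-41.7500 = -897.6250
edge 3: (11.5,1)→(15,0)  cross = 11.5·0 − 15·1 = -15.0000; (r_i+r_j)·cross = 26.5·-15.0000 = -397.5000
edge 4: (15,0)→(20,10.5)  cross = 15·10.5 − 20·0 = 157.5000; (r_i+r_j)·cross = 35·157.5000 = 5512.5000
edge 5: (20,10.5)→(11.5,37)  cross = 20·37 − 11.5·10.5 = 619.2500; (r_i+r_j)·cross = 31.5·619.2500 = 19506.3750
edge 6: (11.5,37)→(4,40)  cross = 11.5·40 − 4·37 = 312.0000; (r_i+r_j)·cross = 15.5·312.0000 = 4836.0000
Σcross = 671.2500 → A = |Σcross|/2 = 335.6250 mm²
Σ(r_i+r_j)·cross = 23604.8750 → first moment M = |Σ|/6 = 3934.1458
R_c = M/A = 3934.1458/335.6250 = 11.7218 mm
θ = 99° = 1.727876 rad
V = θ·R_c·A = 1.727876·11.7218·335.6250 = 6797.716 mm³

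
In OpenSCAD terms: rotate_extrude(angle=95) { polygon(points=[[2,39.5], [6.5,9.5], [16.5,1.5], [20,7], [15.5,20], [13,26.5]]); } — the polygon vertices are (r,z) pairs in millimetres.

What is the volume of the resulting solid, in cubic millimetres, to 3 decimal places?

Volume = 5325.421 mm³

Profile (r,z), 6 vertices: (2,39.5) (6.5,9.5) (16.5,1.5) (20,7) (15.5,20) (13,26.5)
edge 0: (2,39.5)→(6.5,9.5)  cross = 2·9.5 − 6.5·39.5 = -237.7500; (r_i+r_j)·cross = 8.5·-237.7500 = -2020.8750
edge 1: (6.5,9.5)→(16.5,1.5)  cross = 6.5·1.5 − 16.5·9.5 = -147.0000; (r_i+r_j)·cross = 23·-147.0000 = -3381.0000
edge 2: (16.5,1.5)→(20,7)  cross = 16.5·7 − 20·1.5 = 85.5000; (r_i+r_j)·cross = 36.5·85.5000 = 3120.7500
edge 3: (20,7)→(15.5,20)  cross = 20·20 − 15.5·7 = 291.5000; (r_i+r_j)·cross = 35.5·291.5000 = 10348.2500
edge 4: (15.5,20)→(13,26.5)  cross = 15.5·26.5 − 13·20 = 150.7500; (r_i+r_j)·cross = 28.5·150.7500 = 4296.3750
edge 5: (13,26.5)→(2,39.5)  cross = 13·39.5 − 2·26.5 = 460.5000; (r_i+r_j)·cross = 15·460.5000 = 6907.5000
Σcross = 603.5000 → A = |Σcross|/2 = 301.7500 mm²
Σ(r_i+r_j)·cross = 19271.0000 → first moment M = |Σ|/6 = 3211.8333
R_c = M/A = 3211.8333/301.7500 = 10.6440 mm
θ = 95° = 1.658063 rad
V = θ·R_c·A = 1.658063·10.6440·301.7500 = 5325.421 mm³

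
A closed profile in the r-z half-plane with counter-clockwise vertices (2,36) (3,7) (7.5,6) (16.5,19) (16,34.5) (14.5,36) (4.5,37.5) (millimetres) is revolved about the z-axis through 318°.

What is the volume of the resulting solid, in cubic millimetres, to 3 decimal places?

Profile (r,z), 7 vertices: (2,36) (3,7) (7.5,6) (16.5,19) (16,34.5) (14.5,36) (4.5,37.5)
edge 0: (2,36)→(3,7)  cross = 2·7 − 3·36 = -94.0000; (r_i+r_j)·cross = 5·-94.0000 = -470.0000
edge 1: (3,7)→(7.5,6)  cross = 3·6 − 7.5·7 = -34.5000; (r_i+r_j)·cross = 10.5·-34.5000 = -362.2500
edge 2: (7.5,6)→(16.5,19)  cross = 7.5·19 − 16.5·6 = 43.5000; (r_i+r_j)·cross = 24·43.5000 = 1044.0000
edge 3: (16.5,19)→(16,34.5)  cross = 16.5·34.5 − 16·19 = 265.2500; (r_i+r_j)·cross = 32.5·265.2500 = 8620.6250
edge 4: (16,34.5)→(14.5,36)  cross = 16·36 − 14.5·34.5 = 75.7500; (r_i+r_j)·cross = 30.5·75.7500 = 2310.3750
edge 5: (14.5,36)→(4.5,37.5)  cross = 14.5·37.5 − 4.5·36 = 381.7500; (r_i+r_j)·cross = 19·381.7500 = 7253.2500
edge 6: (4.5,37.5)→(2,36)  cross = 4.5·36 − 2·37.5 = 87.0000; (r_i+r_j)·cross = 6.5·87.0000 = 565.5000
Σcross = 724.7500 → A = |Σcross|/2 = 362.3750 mm²
Σ(r_i+r_j)·cross = 18961.5000 → first moment M = |Σ|/6 = 3160.2500
R_c = M/A = 3160.2500/362.3750 = 8.7209 mm
θ = 318° = 5.550147 rad
V = θ·R_c·A = 5.550147·8.7209·362.3750 = 17539.852 mm³

Volume = 17539.852 mm³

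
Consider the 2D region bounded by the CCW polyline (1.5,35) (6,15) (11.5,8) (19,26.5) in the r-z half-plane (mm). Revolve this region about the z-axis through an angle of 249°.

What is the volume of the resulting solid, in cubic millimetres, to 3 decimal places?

Volume = 10061.775 mm³

Profile (r,z), 4 vertices: (1.5,35) (6,15) (11.5,8) (19,26.5)
edge 0: (1.5,35)→(6,15)  cross = 1.5·15 − 6·35 = -187.5000; (r_i+r_j)·cross = 7.5·-187.5000 = -1406.2500
edge 1: (6,15)→(11.5,8)  cross = 6·8 − 11.5·15 = -124.5000; (r_i+r_j)·cross = 17.5·-124.5000 = -2178.7500
edge 2: (11.5,8)→(19,26.5)  cross = 11.5·26.5 − 19·8 = 152.7500; (r_i+r_j)·cross = 30.5·152.7500 = 4658.8750
edge 3: (19,26.5)→(1.5,35)  cross = 19·35 − 1.5·26.5 = 625.2500; (r_i+r_j)·cross = 20.5·625.2500 = 12817.6250
Σcross = 466.0000 → A = |Σcross|/2 = 233.0000 mm²
Σ(r_i+r_j)·cross = 13891.5000 → first moment M = |Σ|/6 = 2315.2500
R_c = M/A = 2315.2500/233.0000 = 9.9367 mm
θ = 249° = 4.345870 rad
V = θ·R_c·A = 4.345870·9.9367·233.0000 = 10061.775 mm³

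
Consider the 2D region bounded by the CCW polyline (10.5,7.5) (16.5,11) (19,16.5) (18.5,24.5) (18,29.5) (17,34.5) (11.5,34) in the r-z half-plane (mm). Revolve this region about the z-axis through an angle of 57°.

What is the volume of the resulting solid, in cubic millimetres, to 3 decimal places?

Volume = 2528.048 mm³

Profile (r,z), 7 vertices: (10.5,7.5) (16.5,11) (19,16.5) (18.5,24.5) (18,29.5) (17,34.5) (11.5,34)
edge 0: (10.5,7.5)→(16.5,11)  cross = 10.5·11 − 16.5·7.5 = -8.2500; (r_i+r_j)·cross = 27·-8.2500 = -222.7500
edge 1: (16.5,11)→(19,16.5)  cross = 16.5·16.5 − 19·11 = 63.2500; (r_i+r_j)·cross = 35.5·63.2500 = 2245.3750
edge 2: (19,16.5)→(18.5,24.5)  cross = 19·24.5 − 18.5·16.5 = 160.2500; (r_i+r_j)·cross = 37.5·160.2500 = 6009.3750
edge 3: (18.5,24.5)→(18,29.5)  cross = 18.5·29.5 − 18·24.5 = 104.7500; (r_i+r_j)·cross = 36.5·104.7500 = 3823.3750
edge 4: (18,29.5)→(17,34.5)  cross = 18·34.5 − 17·29.5 = 119.5000; (r_i+r_j)·cross = 35·119.5000 = 4182.5000
edge 5: (17,34.5)→(11.5,34)  cross = 17·34 − 11.5·34.5 = 181.2500; (r_i+r_j)·cross = 28.5·181.2500 = 5165.6250
edge 6: (11.5,34)→(10.5,7.5)  cross = 11.5·7.5 − 10.5·34 = -270.7500; (r_i+r_j)·cross = 22·-270.7500 = -5956.5000
Σcross = 350.0000 → A = |Σcross|/2 = 175.0000 mm²
Σ(r_i+r_j)·cross = 15247.0000 → first moment M = |Σ|/6 = 2541.1667
R_c = M/A = 2541.1667/175.0000 = 14.5210 mm
θ = 57° = 0.994838 rad
V = θ·R_c·A = 0.994838·14.5210·175.0000 = 2528.048 mm³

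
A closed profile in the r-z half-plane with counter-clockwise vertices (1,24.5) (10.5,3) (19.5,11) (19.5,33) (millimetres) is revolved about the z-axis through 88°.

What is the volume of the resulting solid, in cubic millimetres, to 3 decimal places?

Volume = 6305.979 mm³

Profile (r,z), 4 vertices: (1,24.5) (10.5,3) (19.5,11) (19.5,33)
edge 0: (1,24.5)→(10.5,3)  cross = 1·3 − 10.5·24.5 = -254.2500; (r_i+r_j)·cross = 11.5·-254.2500 = -2923.8750
edge 1: (10.5,3)→(19.5,11)  cross = 10.5·11 − 19.5·3 = 57.0000; (r_i+r_j)·cross = 30·57.0000 = 1710.0000
edge 2: (19.5,11)→(19.5,33)  cross = 19.5·33 − 19.5·11 = 429.0000; (r_i+r_j)·cross = 39·429.0000 = 16731.0000
edge 3: (19.5,33)→(1,24.5)  cross = 19.5·24.5 − 1·33 = 444.7500; (r_i+r_j)·cross = 20.5·444.7500 = 9117.3750
Σcross = 676.5000 → A = |Σcross|/2 = 338.2500 mm²
Σ(r_i+r_j)·cross = 24634.5000 → first moment M = |Σ|/6 = 4105.7500
R_c = M/A = 4105.7500/338.2500 = 12.1382 mm
θ = 88° = 1.535890 rad
V = θ·R_c·A = 1.535890·12.1382·338.2500 = 6305.979 mm³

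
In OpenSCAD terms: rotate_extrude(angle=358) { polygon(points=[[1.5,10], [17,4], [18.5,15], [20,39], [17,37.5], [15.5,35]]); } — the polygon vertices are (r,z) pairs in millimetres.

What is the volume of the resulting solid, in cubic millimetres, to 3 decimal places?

Profile (r,z), 6 vertices: (1.5,10) (17,4) (18.5,15) (20,39) (17,37.5) (15.5,35)
edge 0: (1.5,10)→(17,4)  cross = 1.5·4 − 17·10 = -164.0000; (r_i+r_j)·cross = 18.5·-164.0000 = -3034.0000
edge 1: (17,4)→(18.5,15)  cross = 17·15 − 18.5·4 = 181.0000; (r_i+r_j)·cross = 35.5·181.0000 = 6425.5000
edge 2: (18.5,15)→(20,39)  cross = 18.5·39 − 20·15 = 421.5000; (r_i+r_j)·cross = 38.5·421.5000 = 16227.7500
edge 3: (20,39)→(17,37.5)  cross = 20·37.5 − 17·39 = 87.0000; (r_i+r_j)·cross = 37·87.0000 = 3219.0000
edge 4: (17,37.5)→(15.5,35)  cross = 17·35 − 15.5·37.5 = 13.7500; (r_i+r_j)·cross = 32.5·13.7500 = 446.8750
edge 5: (15.5,35)→(1.5,10)  cross = 15.5·10 − 1.5·35 = 102.5000; (r_i+r_j)·cross = 17·102.5000 = 1742.5000
Σcross = 641.7500 → A = |Σcross|/2 = 320.8750 mm²
Σ(r_i+r_j)·cross = 25027.6250 → first moment M = |Σ|/6 = 4171.2708
R_c = M/A = 4171.2708/320.8750 = 12.9997 mm
θ = 358° = 6.248279 rad
V = θ·R_c·A = 6.248279·12.9997·320.8750 = 26063.263 mm³

Volume = 26063.263 mm³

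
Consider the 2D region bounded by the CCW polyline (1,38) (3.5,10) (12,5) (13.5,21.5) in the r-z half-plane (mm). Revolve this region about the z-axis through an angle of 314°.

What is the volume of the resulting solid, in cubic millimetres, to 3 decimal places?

Profile (r,z), 4 vertices: (1,38) (3.5,10) (12,5) (13.5,21.5)
edge 0: (1,38)→(3.5,10)  cross = 1·10 − 3.5·38 = -123.0000; (r_i+r_j)·cross = 4.5·-123.0000 = -553.5000
edge 1: (3.5,10)→(12,5)  cross = 3.5·5 − 12·10 = -102.5000; (r_i+r_j)·cross = 15.5·-102.5000 = -1588.7500
edge 2: (12,5)→(13.5,21.5)  cross = 12·21.5 − 13.5·5 = 190.5000; (r_i+r_j)·cross = 25.5·190.5000 = 4857.7500
edge 3: (13.5,21.5)→(1,38)  cross = 13.5·38 − 1·21.5 = 491.5000; (r_i+r_j)·cross = 14.5·491.5000 = 7126.7500
Σcross = 456.5000 → A = |Σcross|/2 = 228.2500 mm²
Σ(r_i+r_j)·cross = 9842.2500 → first moment M = |Σ|/6 = 1640.3750
R_c = M/A = 1640.3750/228.2500 = 7.1867 mm
θ = 314° = 5.480334 rad
V = θ·R_c·A = 5.480334·7.1867·228.2500 = 8989.803 mm³

Volume = 8989.803 mm³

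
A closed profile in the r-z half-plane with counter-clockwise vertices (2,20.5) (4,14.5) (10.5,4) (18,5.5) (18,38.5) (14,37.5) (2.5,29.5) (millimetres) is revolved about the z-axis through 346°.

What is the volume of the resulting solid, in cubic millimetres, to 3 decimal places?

Profile (r,z), 7 vertices: (2,20.5) (4,14.5) (10.5,4) (18,5.5) (18,38.5) (14,37.5) (2.5,29.5)
edge 0: (2,20.5)→(4,14.5)  cross = 2·14.5 − 4·20.5 = -53.0000; (r_i+r_j)·cross = 6·-53.0000 = -318.0000
edge 1: (4,14.5)→(10.5,4)  cross = 4·4 − 10.5·14.5 = -136.2500; (r_i+r_j)·cross = 14.5·-136.2500 = -1975.6250
edge 2: (10.5,4)→(18,5.5)  cross = 10.5·5.5 − 18·4 = -14.2500; (r_i+r_j)·cross = 28.5·-14.2500 = -406.1250
edge 3: (18,5.5)→(18,38.5)  cross = 18·38.5 − 18·5.5 = 594.0000; (r_i+r_j)·cross = 36·594.0000 = 21384.0000
edge 4: (18,38.5)→(14,37.5)  cross = 18·37.5 − 14·38.5 = 136.0000; (r_i+r_j)·cross = 32·136.0000 = 4352.0000
edge 5: (14,37.5)→(2.5,29.5)  cross = 14·29.5 − 2.5·37.5 = 319.2500; (r_i+r_j)·cross = 16.5·319.2500 = 5267.6250
edge 6: (2.5,29.5)→(2,20.5)  cross = 2.5·20.5 − 2·29.5 = -7.7500; (r_i+r_j)·cross = 4.5·-7.7500 = -34.8750
Σcross = 838.0000 → A = |Σcross|/2 = 419.0000 mm²
Σ(r_i+r_j)·cross = 28269.0000 → first moment M = |Σ|/6 = 4711.5000
R_c = M/A = 4711.5000/419.0000 = 11.2446 mm
θ = 346° = 6.038839 rad
V = θ·R_c·A = 6.038839·11.2446·419.0000 = 28451.991 mm³

Volume = 28451.991 mm³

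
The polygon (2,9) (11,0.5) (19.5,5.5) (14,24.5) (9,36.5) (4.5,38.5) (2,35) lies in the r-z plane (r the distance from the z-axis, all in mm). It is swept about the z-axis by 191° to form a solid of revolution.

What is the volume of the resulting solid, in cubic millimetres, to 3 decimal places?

Volume = 12865.462 mm³

Profile (r,z), 7 vertices: (2,9) (11,0.5) (19.5,5.5) (14,24.5) (9,36.5) (4.5,38.5) (2,35)
edge 0: (2,9)→(11,0.5)  cross = 2·0.5 − 11·9 = -98.0000; (r_i+r_j)·cross = 13·-98.0000 = -1274.0000
edge 1: (11,0.5)→(19.5,5.5)  cross = 11·5.5 − 19.5·0.5 = 50.7500; (r_i+r_j)·cross = 30.5·50.7500 = 1547.8750
edge 2: (19.5,5.5)→(14,24.5)  cross = 19.5·24.5 − 14·5.5 = 400.7500; (r_i+r_j)·cross = 33.5·400.7500 = 13425.1250
edge 3: (14,24.5)→(9,36.5)  cross = 14·36.5 − 9·24.5 = 290.5000; (r_i+r_j)·cross = 23·290.5000 = 6681.5000
edge 4: (9,36.5)→(4.5,38.5)  cross = 9·38.5 − 4.5·36.5 = 182.2500; (r_i+r_j)·cross = 13.5·182.2500 = 2460.3750
edge 5: (4.5,38.5)→(2,35)  cross = 4.5·35 − 2·38.5 = 80.5000; (r_i+r_j)·cross = 6.5·80.5000 = 523.2500
edge 6: (2,35)→(2,9)  cross = 2·9 − 2·35 = -52.0000; (r_i+r_j)·cross = 4·-52.0000 = -208.0000
Σcross = 854.7500 → A = |Σcross|/2 = 427.3750 mm²
Σ(r_i+r_j)·cross = 23156.1250 → first moment M = |Σ|/6 = 3859.3542
R_c = M/A = 3859.3542/427.3750 = 9.0304 mm
θ = 191° = 3.333579 rad
V = θ·R_c·A = 3.333579·9.0304·427.3750 = 12865.462 mm³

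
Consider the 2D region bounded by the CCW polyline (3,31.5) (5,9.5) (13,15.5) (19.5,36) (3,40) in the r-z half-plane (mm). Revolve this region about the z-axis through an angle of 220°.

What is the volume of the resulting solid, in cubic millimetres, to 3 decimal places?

Profile (r,z), 5 vertices: (3,31.5) (5,9.5) (13,15.5) (19.5,36) (3,40)
edge 0: (3,31.5)→(5,9.5)  cross = 3·9.5 − 5·31.5 = -129.0000; (r_i+r_j)·cross = 8·-129.0000 = -1032.0000
edge 1: (5,9.5)→(13,15.5)  cross = 5·15.5 − 13·9.5 = -46.0000; (r_i+r_j)·cross = 18·-46.0000 = -828.0000
edge 2: (13,15.5)→(19.5,36)  cross = 13·36 − 19.5·15.5 = 165.7500; (r_i+r_j)·cross = 32.5·165.7500 = 5386.8750
edge 3: (19.5,36)→(3,40)  cross = 19.5·40 − 3·36 = 672.0000; (r_i+r_j)·cross = 22.5·672.0000 = 15120.0000
edge 4: (3,40)→(3,31.5)  cross = 3·31.5 − 3·40 = -25.5000; (r_i+r_j)·cross = 6·-25.5000 = -153.0000
Σcross = 637.2500 → A = |Σcross|/2 = 318.6250 mm²
Σ(r_i+r_j)·cross = 18493.8750 → first moment M = |Σ|/6 = 3082.3125
R_c = M/A = 3082.3125/318.6250 = 9.6738 mm
θ = 220° = 3.839724 rad
V = θ·R_c·A = 3.839724·9.6738·318.6250 = 11835.230 mm³

Volume = 11835.230 mm³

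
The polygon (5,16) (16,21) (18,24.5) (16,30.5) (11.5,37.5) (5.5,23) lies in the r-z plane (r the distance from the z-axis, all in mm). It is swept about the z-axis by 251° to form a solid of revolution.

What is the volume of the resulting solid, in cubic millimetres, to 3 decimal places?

Profile (r,z), 6 vertices: (5,16) (16,21) (18,24.5) (16,30.5) (11.5,37.5) (5.5,23)
edge 0: (5,16)→(16,21)  cross = 5·21 − 16·16 = -151.0000; (r_i+r_j)·cross = 21·-151.0000 = -3171.0000
edge 1: (16,21)→(18,24.5)  cross = 16·24.5 − 18·21 = 14.0000; (r_i+r_j)·cross = 34·14.0000 = 476.0000
edge 2: (18,24.5)→(16,30.5)  cross = 18·30.5 − 16·24.5 = 157.0000; (r_i+r_j)·cross = 34·157.0000 = 5338.0000
edge 3: (16,30.5)→(11.5,37.5)  cross = 16·37.5 − 11.5·30.5 = 249.2500; (r_i+r_j)·cross = 27.5·249.2500 = 6854.3750
edge 4: (11.5,37.5)→(5.5,23)  cross = 11.5·23 − 5.5·37.5 = 58.2500; (r_i+r_j)·cross = 17·58.2500 = 990.2500
edge 5: (5.5,23)→(5,16)  cross = 5.5·16 − 5·23 = -27.0000; (r_i+r_j)·cross = 10.5·-27.0000 = -283.5000
Σcross = 300.5000 → A = |Σcross|/2 = 150.2500 mm²
Σ(r_i+r_j)·cross = 10204.1250 → first moment M = |Σ|/6 = 1700.6875
R_c = M/A = 1700.6875/150.2500 = 11.3191 mm
θ = 251° = 4.380776 rad
V = θ·R_c·A = 4.380776·11.3191·150.2500 = 7450.332 mm³

Volume = 7450.332 mm³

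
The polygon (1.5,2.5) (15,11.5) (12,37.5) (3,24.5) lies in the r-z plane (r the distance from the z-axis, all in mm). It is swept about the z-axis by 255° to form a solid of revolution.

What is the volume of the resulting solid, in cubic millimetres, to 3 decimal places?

Volume = 10175.717 mm³

Profile (r,z), 4 vertices: (1.5,2.5) (15,11.5) (12,37.5) (3,24.5)
edge 0: (1.5,2.5)→(15,11.5)  cross = 1.5·11.5 − 15·2.5 = -20.2500; (r_i+r_j)·cross = 16.5·-20.2500 = -334.1250
edge 1: (15,11.5)→(12,37.5)  cross = 15·37.5 − 12·11.5 = 424.5000; (r_i+r_j)·cross = 27·424.5000 = 11461.5000
edge 2: (12,37.5)→(3,24.5)  cross = 12·24.5 − 3·37.5 = 181.5000; (r_i+r_j)·cross = 15·181.5000 = 2722.5000
edge 3: (3,24.5)→(1.5,2.5)  cross = 3·2.5 − 1.5·24.5 = -29.2500; (r_i+r_j)·cross = 4.5·-29.2500 = -131.6250
Σcross = 556.5000 → A = |Σcross|/2 = 278.2500 mm²
Σ(r_i+r_j)·cross = 13718.2500 → first moment M = |Σ|/6 = 2286.3750
R_c = M/A = 2286.3750/278.2500 = 8.2170 mm
θ = 255° = 4.450590 rad
V = θ·R_c·A = 4.450590·8.2170·278.2500 = 10175.717 mm³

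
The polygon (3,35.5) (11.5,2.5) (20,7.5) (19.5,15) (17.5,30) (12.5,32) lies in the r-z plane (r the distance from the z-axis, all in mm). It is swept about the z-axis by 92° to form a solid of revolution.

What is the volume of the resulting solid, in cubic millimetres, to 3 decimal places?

Profile (r,z), 6 vertices: (3,35.5) (11.5,2.5) (20,7.5) (19.5,15) (17.5,30) (12.5,32)
edge 0: (3,35.5)→(11.5,2.5)  cross = 3·2.5 − 11.5·35.5 = -400.7500; (r_i+r_j)·cross = 14.5·-400.7500 = -5810.8750
edge 1: (11.5,2.5)→(20,7.5)  cross = 11.5·7.5 − 20·2.5 = 36.2500; (r_i+r_j)·cross = 31.5·36.2500 = 1141.8750
edge 2: (20,7.5)→(19.5,15)  cross = 20·15 − 19.5·7.5 = 153.7500; (r_i+r_j)·cross = 39.5·153.7500 = 6073.1250
edge 3: (19.5,15)→(17.5,30)  cross = 19.5·30 − 17.5·15 = 322.5000; (r_i+r_j)·cross = 37·322.5000 = 11932.5000
edge 4: (17.5,30)→(12.5,32)  cross = 17.5·32 − 12.5·30 = 185.0000; (r_i+r_j)·cross = 30·185.0000 = 5550.0000
edge 5: (12.5,32)→(3,35.5)  cross = 12.5·35.5 − 3·32 = 347.7500; (r_i+r_j)·cross = 15.5·347.7500 = 5390.1250
Σcross = 644.5000 → A = |Σcross|/2 = 322.2500 mm²
Σ(r_i+r_j)·cross = 24276.7500 → first moment M = |Σ|/6 = 4046.1250
R_c = M/A = 4046.1250/322.2500 = 12.5559 mm
θ = 92° = 1.605703 rad
V = θ·R_c·A = 1.605703·12.5559·322.2500 = 6496.875 mm³

Volume = 6496.875 mm³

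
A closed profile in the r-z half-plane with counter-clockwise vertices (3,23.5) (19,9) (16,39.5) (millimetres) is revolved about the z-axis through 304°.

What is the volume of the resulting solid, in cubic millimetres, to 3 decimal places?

Profile (r,z), 3 vertices: (3,23.5) (19,9) (16,39.5)
edge 0: (3,23.5)→(19,9)  cross = 3·9 − 19·23.5 = -419.5000; (r_i+r_j)·cross = 22·-419.5000 = -9229.0000
edge 1: (19,9)→(16,39.5)  cross = 19·39.5 − 16·9 = 606.5000; (r_i+r_j)·cross = 35·606.5000 = 21227.5000
edge 2: (16,39.5)→(3,23.5)  cross = 16·23.5 − 3·39.5 = 257.5000; (r_i+r_j)·cross = 19·257.5000 = 4892.5000
Σcross = 444.5000 → A = |Σcross|/2 = 222.2500 mm²
Σ(r_i+r_j)·cross = 16891.0000 → first moment M = |Σ|/6 = 2815.1667
R_c = M/A = 2815.1667/222.2500 = 12.6667 mm
θ = 304° = 5.305801 rad
V = θ·R_c·A = 5.305801·12.6667·222.2500 = 14936.714 mm³

Volume = 14936.714 mm³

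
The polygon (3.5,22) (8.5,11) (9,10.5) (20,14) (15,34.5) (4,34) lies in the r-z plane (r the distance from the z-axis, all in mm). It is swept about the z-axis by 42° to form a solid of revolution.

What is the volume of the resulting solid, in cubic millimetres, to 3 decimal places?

Profile (r,z), 6 vertices: (3.5,22) (8.5,11) (9,10.5) (20,14) (15,34.5) (4,34)
edge 0: (3.5,22)→(8.5,11)  cross = 3.5·11 − 8.5·22 = -148.5000; (r_i+r_j)·cross = 12·-148.5000 = -1782.0000
edge 1: (8.5,11)→(9,10.5)  cross = 8.5·10.5 − 9·11 = -9.7500; (r_i+r_j)·cross = 17.5·-9.7500 = -170.6250
edge 2: (9,10.5)→(20,14)  cross = 9·14 − 20·10.5 = -84.0000; (r_i+r_j)·cross = 29·-84.0000 = -2436.0000
edge 3: (20,14)→(15,34.5)  cross = 20·34.5 − 15·14 = 480.0000; (r_i+r_j)·cross = 35·480.0000 = 16800.0000
edge 4: (15,34.5)→(4,34)  cross = 15·34 − 4·34.5 = 372.0000; (r_i+r_j)·cross = 19·372.0000 = 7068.0000
edge 5: (4,34)→(3.5,22)  cross = 4·22 − 3.5·34 = -31.0000; (r_i+r_j)·cross = 7.5·-31.0000 = -232.5000
Σcross = 578.7500 → A = |Σcross|/2 = 289.3750 mm²
Σ(r_i+r_j)·cross = 19246.8750 → first moment M = |Σ|/6 = 3207.8125
R_c = M/A = 3207.8125/289.3750 = 11.0853 mm
θ = 42° = 0.733038 rad
V = θ·R_c·A = 0.733038·11.0853·289.3750 = 2351.449 mm³

Volume = 2351.449 mm³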